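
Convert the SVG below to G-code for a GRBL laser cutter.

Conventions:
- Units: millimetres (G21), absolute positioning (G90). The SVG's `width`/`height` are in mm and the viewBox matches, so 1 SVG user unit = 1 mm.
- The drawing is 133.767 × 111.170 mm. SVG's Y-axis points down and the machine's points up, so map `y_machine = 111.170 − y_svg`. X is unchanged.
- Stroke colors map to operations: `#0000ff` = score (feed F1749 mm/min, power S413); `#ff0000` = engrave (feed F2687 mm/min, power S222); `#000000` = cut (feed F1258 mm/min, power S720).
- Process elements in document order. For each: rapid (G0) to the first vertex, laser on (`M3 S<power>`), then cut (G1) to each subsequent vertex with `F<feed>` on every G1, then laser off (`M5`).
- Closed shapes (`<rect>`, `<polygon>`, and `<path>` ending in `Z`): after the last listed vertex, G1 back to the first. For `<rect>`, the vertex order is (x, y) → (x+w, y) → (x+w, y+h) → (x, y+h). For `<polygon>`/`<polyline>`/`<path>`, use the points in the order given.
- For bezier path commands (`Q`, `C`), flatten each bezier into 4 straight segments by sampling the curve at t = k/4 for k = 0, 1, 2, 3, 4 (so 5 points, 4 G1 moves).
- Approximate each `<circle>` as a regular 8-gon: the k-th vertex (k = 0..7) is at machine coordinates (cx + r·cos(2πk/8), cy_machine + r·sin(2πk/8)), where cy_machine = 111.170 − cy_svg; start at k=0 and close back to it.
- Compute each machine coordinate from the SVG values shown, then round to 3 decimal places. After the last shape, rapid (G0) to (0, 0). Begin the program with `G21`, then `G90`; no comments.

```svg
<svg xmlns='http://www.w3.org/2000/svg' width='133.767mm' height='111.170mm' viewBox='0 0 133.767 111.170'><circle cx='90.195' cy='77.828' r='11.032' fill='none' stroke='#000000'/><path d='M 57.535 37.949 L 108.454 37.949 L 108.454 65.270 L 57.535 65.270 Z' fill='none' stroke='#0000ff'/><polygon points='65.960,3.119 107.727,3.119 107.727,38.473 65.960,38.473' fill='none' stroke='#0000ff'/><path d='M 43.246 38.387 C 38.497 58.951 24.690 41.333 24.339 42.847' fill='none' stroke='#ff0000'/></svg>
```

1 u = 1 mm; y_m = 111.170 − y.

[1] `<circle>` circle, #000000→cut S720 F1258: (101.227,33.342) → (97.996,41.143) → (90.195,44.374) → (82.394,41.143) → (79.163,33.342) → (82.394,25.541) → (90.195,22.310) → (97.996,25.541) → (101.227,33.342) (closed)

[2] `<path>` rectangle, #0000ff→score S413 F1749: (57.535,73.221) → (108.454,73.221) → (108.454,45.900) → (57.535,45.900) → (57.535,73.221) (closed)

[3] `<polygon>` rectangle, #0000ff→score S413 F1749: (65.960,108.051) → (107.727,108.051) → (107.727,72.697) → (65.960,72.697) → (65.960,108.051) (closed)

[4] `<path>` cubic bezier, #ff0000→engrave S222 F2687: (43.246,72.783) → (38.338,63.624) → (32.143,63.409) → (26.773,66.767) → (24.339,68.323)

G21
G90
G0 X101.227 Y33.342
M3 S720
G1 X97.996 Y41.143 F1258
G1 X90.195 Y44.374 F1258
G1 X82.394 Y41.143 F1258
G1 X79.163 Y33.342 F1258
G1 X82.394 Y25.541 F1258
G1 X90.195 Y22.310 F1258
G1 X97.996 Y25.541 F1258
G1 X101.227 Y33.342 F1258
M5
G0 X57.535 Y73.221
M3 S413
G1 X108.454 Y73.221 F1749
G1 X108.454 Y45.900 F1749
G1 X57.535 Y45.900 F1749
G1 X57.535 Y73.221 F1749
M5
G0 X65.960 Y108.051
M3 S413
G1 X107.727 Y108.051 F1749
G1 X107.727 Y72.697 F1749
G1 X65.960 Y72.697 F1749
G1 X65.960 Y108.051 F1749
M5
G0 X43.246 Y72.783
M3 S222
G1 X38.338 Y63.624 F2687
G1 X32.143 Y63.409 F2687
G1 X26.773 Y66.767 F2687
G1 X24.339 Y68.323 F2687
M5
G0 X0.000 Y0.000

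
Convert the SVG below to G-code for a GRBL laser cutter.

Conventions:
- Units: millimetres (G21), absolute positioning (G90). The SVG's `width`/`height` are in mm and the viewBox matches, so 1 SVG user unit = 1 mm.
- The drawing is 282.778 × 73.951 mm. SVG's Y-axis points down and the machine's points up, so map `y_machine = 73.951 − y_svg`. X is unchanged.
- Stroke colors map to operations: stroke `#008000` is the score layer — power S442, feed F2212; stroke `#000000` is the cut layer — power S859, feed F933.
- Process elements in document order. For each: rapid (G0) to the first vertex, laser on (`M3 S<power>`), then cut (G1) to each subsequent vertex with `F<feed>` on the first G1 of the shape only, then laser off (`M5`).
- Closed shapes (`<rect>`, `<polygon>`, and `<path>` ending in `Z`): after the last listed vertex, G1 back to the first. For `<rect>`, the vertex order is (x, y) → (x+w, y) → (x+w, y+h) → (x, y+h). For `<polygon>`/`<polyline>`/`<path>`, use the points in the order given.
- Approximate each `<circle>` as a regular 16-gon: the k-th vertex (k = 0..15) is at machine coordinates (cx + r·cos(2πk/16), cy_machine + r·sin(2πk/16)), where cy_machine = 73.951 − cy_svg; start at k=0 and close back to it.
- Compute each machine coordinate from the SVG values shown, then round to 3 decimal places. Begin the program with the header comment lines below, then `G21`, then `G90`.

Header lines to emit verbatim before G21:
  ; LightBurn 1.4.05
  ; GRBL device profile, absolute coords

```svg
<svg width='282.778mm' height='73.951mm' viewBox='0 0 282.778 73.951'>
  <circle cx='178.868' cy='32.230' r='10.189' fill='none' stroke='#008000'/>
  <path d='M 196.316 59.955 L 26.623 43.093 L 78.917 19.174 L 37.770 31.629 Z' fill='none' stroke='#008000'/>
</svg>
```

1 u = 1 mm; y_m = 73.951 − y.

[1] `<circle>` circle, #008000→score S442 F2212: (189.057,41.721) → (188.281,45.620) → (186.073,48.926) → (182.767,51.134) → (178.868,51.910) → (174.969,51.134) → (171.663,48.926) → (169.455,45.620) → (168.679,41.721) → (169.455,37.822) → (171.663,34.516) → (174.969,32.308) → (178.868,31.532) → (182.767,32.308) → (186.073,34.516) → (188.281,37.822) → (189.057,41.721) (closed)

[2] `<path>` closed polygon, #008000→score S442 F2212: (196.316,13.996) → (26.623,30.858) → (78.917,54.777) → (37.770,42.322) → (196.316,13.996) (closed)

; LightBurn 1.4.05
; GRBL device profile, absolute coords
G21
G90
G0 X189.057 Y41.721
M3 S442
G1 X188.281 Y45.620 F2212
G1 X186.073 Y48.926
G1 X182.767 Y51.134
G1 X178.868 Y51.910
G1 X174.969 Y51.134
G1 X171.663 Y48.926
G1 X169.455 Y45.620
G1 X168.679 Y41.721
G1 X169.455 Y37.822
G1 X171.663 Y34.516
G1 X174.969 Y32.308
G1 X178.868 Y31.532
G1 X182.767 Y32.308
G1 X186.073 Y34.516
G1 X188.281 Y37.822
G1 X189.057 Y41.721
M5
G0 X196.316 Y13.996
M3 S442
G1 X26.623 Y30.858 F2212
G1 X78.917 Y54.777
G1 X37.770 Y42.322
G1 X196.316 Y13.996
M5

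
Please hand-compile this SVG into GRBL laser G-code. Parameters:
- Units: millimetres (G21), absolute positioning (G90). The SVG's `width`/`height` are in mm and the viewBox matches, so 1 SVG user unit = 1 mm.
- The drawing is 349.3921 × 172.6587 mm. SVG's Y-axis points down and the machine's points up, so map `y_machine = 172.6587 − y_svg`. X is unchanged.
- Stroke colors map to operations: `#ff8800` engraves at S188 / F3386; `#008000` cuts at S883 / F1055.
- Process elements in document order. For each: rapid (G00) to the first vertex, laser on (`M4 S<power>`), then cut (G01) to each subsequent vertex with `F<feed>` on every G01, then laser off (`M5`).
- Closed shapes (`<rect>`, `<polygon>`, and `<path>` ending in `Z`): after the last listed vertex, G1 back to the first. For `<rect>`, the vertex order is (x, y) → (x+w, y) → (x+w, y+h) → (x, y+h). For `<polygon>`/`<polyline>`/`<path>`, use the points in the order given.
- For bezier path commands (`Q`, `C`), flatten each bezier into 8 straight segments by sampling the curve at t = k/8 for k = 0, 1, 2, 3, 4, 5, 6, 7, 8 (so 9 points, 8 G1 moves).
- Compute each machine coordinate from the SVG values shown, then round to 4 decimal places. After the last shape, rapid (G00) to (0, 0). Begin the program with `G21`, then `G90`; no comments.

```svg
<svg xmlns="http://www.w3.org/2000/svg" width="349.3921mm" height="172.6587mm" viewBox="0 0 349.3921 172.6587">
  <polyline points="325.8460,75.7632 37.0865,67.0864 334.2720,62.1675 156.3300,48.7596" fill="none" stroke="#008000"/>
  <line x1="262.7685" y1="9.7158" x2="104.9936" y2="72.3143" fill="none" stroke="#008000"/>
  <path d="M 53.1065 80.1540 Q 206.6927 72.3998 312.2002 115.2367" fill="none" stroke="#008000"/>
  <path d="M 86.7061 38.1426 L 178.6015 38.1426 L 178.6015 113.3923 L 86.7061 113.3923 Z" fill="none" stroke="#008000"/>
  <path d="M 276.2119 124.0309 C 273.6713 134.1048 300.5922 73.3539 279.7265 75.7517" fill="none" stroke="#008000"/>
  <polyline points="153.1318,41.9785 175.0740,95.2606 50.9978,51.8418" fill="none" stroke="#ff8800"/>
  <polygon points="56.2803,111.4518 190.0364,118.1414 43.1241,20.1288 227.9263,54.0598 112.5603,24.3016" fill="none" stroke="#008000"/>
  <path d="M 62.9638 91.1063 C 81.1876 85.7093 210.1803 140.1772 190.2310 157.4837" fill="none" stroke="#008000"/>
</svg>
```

G21
G90
G00 X325.8460 Y96.8955
M4 S883
G01 X37.0865 Y105.5723 F1055
G01 X334.2720 Y110.4912 F1055
G01 X156.3300 Y123.8991 F1055
M5
G00 X262.7685 Y162.9429
M4 S883
G01 X104.9936 Y100.3444 F1055
M5
G00 X53.1065 Y92.5047
M4 S883
G01 X90.7518 Y93.6528 F1055
G01 X126.8947 Y93.2199 F1055
G01 X161.5351 Y91.2060 F1055
G01 X194.6730 Y87.6111 F1055
G01 X226.3085 Y82.4353 F1055
G01 X256.4415 Y75.6785 F1055
G01 X285.0721 Y67.3407 F1055
G01 X312.2002 Y57.4220 F1055
M5
G00 X86.7061 Y134.5161
M4 S883
G01 X178.6015 Y134.5161 F1055
G01 X178.6015 Y59.2664 F1055
G01 X86.7061 Y59.2664 F1055
G01 X86.7061 Y134.5161 F1055
M5
G00 X276.2119 Y48.6278
M4 S883
G01 X276.4893 Y47.9083 F1055
G01 X278.6235 Y52.2587 F1055
G01 X281.7092 Y60.1089 F1055
G01 X284.8411 Y69.8889 F1055
G01 X287.1141 Y80.0287 F1055
G01 X287.6228 Y88.9583 F1055
G01 X285.4620 Y95.1077 F1055
G01 X279.7265 Y96.9070 F1055
M5
G00 X153.1318 Y130.6802
M4 S188
G01 X175.0740 Y77.3981 F3386
G01 X50.9978 Y120.8169 F3386
M5
G00 X56.2803 Y61.2069
M4 S883
G01 X190.0364 Y54.5173 F1055
G01 X43.1241 Y152.5299 F1055
G01 X227.9263 Y118.5989 F1055
G01 X112.5603 Y148.3571 F1055
G01 X56.2803 Y61.2069 F1055
M5
G00 X62.9638 Y81.5524
M4 S883
G01 X74.4828 Y80.9596 F1055
G01 X93.3428 Y75.8915 F1055
G01 X116.5005 Y67.4851 F1055
G01 X140.9123 Y56.8775 F1055
G01 X163.5347 Y45.2057 F1055
G01 X181.3243 Y33.6066 F1055
G01 X191.2376 Y23.2174 F1055
G01 X190.2310 Y15.1750 F1055
M5
G00 X0.0000 Y0.0000

Since the viewBox matches the mm dimensions, user units are millimetres directly. The only transform is the Y-flip y_m = 172.6587 − y_svg.

Shape 1 is a open polyline drawn with `<polyline>`. Its stroke #008000 means cut at S883, F1055. After flipping Y the toolpath is (325.8460,96.8955) → (37.0865,105.5723) → (334.2720,110.4912) → (156.3300,123.8991).

Shape 2 is a line segment drawn with `<line>`. Its stroke #008000 means cut at S883, F1055. After flipping Y the toolpath is (262.7685,162.9429) → (104.9936,100.3444).

Shape 3 is a quadratic bezier drawn with `<path>`. Its stroke #008000 means cut at S883, F1055. After flipping Y the toolpath is (53.1065,92.5047) → (90.7518,93.6528) → (126.8947,93.2199) → (161.5351,91.2060) → (194.6730,87.6111) → (226.3085,82.4353) → (256.4415,75.6785) → (285.0721,67.3407) → (312.2002,57.4220).

Shape 4 is a rectangle drawn with `<path>`. Its stroke #008000 means cut at S883, F1055. After flipping Y the toolpath is (86.7061,134.5161) → (178.6015,134.5161) → (178.6015,59.2664) → (86.7061,59.2664) → (86.7061,134.5161), returning to the start.

Shape 5 is a cubic bezier drawn with `<path>`. Its stroke #008000 means cut at S883, F1055. After flipping Y the toolpath is (276.2119,48.6278) → (276.4893,47.9083) → (278.6235,52.2587) → (281.7092,60.1089) → (284.8411,69.8889) → (287.1141,80.0287) → (287.6228,88.9583) → (285.4620,95.1077) → (279.7265,96.9070).

Shape 6 is a open polyline drawn with `<polyline>`. Its stroke #ff8800 means engrave at S188, F3386. After flipping Y the toolpath is (153.1318,130.6802) → (175.0740,77.3981) → (50.9978,120.8169).

Shape 7 is a closed polygon drawn with `<polygon>`. Its stroke #008000 means cut at S883, F1055. After flipping Y the toolpath is (56.2803,61.2069) → (190.0364,54.5173) → (43.1241,152.5299) → (227.9263,118.5989) → (112.5603,148.3571) → (56.2803,61.2069), returning to the start.

Shape 8 is a cubic bezier drawn with `<path>`. Its stroke #008000 means cut at S883, F1055. After flipping Y the toolpath is (62.9638,81.5524) → (74.4828,80.9596) → (93.3428,75.8915) → (116.5005,67.4851) → (140.9123,56.8775) → (163.5347,45.2057) → (181.3243,33.6066) → (191.2376,23.2174) → (190.2310,15.1750).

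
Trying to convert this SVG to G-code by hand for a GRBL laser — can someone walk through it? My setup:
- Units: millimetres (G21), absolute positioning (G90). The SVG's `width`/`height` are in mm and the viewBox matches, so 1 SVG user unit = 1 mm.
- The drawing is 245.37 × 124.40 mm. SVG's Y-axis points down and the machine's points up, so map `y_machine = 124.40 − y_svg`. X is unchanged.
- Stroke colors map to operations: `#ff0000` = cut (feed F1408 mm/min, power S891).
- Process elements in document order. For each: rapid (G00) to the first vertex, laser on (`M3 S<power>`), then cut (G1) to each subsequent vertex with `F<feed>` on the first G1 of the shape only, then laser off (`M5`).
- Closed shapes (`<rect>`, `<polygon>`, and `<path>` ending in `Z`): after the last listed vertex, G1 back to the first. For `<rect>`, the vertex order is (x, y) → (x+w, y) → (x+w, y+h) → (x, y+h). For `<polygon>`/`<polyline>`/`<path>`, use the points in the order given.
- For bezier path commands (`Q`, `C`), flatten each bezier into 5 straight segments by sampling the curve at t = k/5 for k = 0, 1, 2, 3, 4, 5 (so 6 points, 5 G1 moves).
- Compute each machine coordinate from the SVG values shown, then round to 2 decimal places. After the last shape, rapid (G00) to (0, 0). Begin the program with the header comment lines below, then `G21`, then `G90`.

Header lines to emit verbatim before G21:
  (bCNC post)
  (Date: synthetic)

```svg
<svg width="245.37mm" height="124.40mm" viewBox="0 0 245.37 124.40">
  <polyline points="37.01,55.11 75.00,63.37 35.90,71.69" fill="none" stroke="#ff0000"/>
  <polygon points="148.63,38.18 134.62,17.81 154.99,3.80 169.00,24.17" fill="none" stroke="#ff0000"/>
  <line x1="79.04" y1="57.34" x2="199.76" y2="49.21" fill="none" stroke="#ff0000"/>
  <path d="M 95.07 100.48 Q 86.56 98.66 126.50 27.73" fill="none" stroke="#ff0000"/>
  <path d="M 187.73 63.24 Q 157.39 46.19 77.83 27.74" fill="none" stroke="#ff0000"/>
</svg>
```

(bCNC post)
(Date: synthetic)
G21
G90
G00 X37.01 Y69.29
M3 S891
G1 X75.00 Y61.03 F1408
G1 X35.90 Y52.71
M5
G00 X148.63 Y86.22
M3 S891
G1 X134.62 Y106.59 F1408
G1 X154.99 Y120.60
G1 X169.00 Y100.23
G1 X148.63 Y86.22
M5
G00 X79.04 Y67.06
M3 S891
G1 X199.76 Y75.19 F1408
M5
G00 X95.07 Y23.92
M3 S891
G1 X93.60 Y27.41 F1408
G1 X96.01 Y36.43
G1 X102.30 Y50.98
G1 X112.46 Y71.06
G1 X126.50 Y96.67
M5
G00 X187.73 Y61.16
M3 S891
G1 X173.63 Y68.04 F1408
G1 X155.58 Y75.02
G1 X133.60 Y82.12
G1 X107.69 Y89.34
G1 X77.83 Y96.66
M5
G00 X0.00 Y0.00

viewBox `0 0 245.37 124.40` with mm width/height → 1 unit = 1 mm. Flip: y_m = 124.40 − y_svg.

**Shape 1** — `<polyline>` open polyline, stroke `#ff0000` → cut (S891, F1408). Machine vertices: (37.01,69.29) → (75.00,61.03) → (35.90,52.71). Open path.

**Shape 2** — `<polygon>` regular polygon, stroke `#ff0000` → cut (S891, F1408). Machine vertices: (148.63,86.22) → (134.62,106.59) → (154.99,120.60) → (169.00,100.23) → (148.63,86.22). Closed: final G1 returns to the first vertex.

**Shape 3** — `<line>` line segment, stroke `#ff0000` → cut (S891, F1408). Machine vertices: (79.04,67.06) → (199.76,75.19). Open path.

**Shape 4** — `<path>` quadratic bezier, stroke `#ff0000` → cut (S891, F1408). Control points (SVG): P0=(95.07,100.48), P1=(86.56,98.66), P2=(126.50,27.73); sampled at t=k/5. Machine vertices: (95.07,23.92) → (93.60,27.41) → (96.01,36.43) → (102.30,50.98) → (112.46,71.06) → (126.50,96.67). Open path.

**Shape 5** — `<path>` quadratic bezier, stroke `#ff0000` → cut (S891, F1408). Control points (SVG): P0=(187.73,63.24), P1=(157.39,46.19), P2=(77.83,27.74); sampled at t=k/5. Machine vertices: (187.73,61.16) → (173.63,68.04) → (155.58,75.02) → (133.60,82.12) → (107.69,89.34) → (77.83,96.66). Open path.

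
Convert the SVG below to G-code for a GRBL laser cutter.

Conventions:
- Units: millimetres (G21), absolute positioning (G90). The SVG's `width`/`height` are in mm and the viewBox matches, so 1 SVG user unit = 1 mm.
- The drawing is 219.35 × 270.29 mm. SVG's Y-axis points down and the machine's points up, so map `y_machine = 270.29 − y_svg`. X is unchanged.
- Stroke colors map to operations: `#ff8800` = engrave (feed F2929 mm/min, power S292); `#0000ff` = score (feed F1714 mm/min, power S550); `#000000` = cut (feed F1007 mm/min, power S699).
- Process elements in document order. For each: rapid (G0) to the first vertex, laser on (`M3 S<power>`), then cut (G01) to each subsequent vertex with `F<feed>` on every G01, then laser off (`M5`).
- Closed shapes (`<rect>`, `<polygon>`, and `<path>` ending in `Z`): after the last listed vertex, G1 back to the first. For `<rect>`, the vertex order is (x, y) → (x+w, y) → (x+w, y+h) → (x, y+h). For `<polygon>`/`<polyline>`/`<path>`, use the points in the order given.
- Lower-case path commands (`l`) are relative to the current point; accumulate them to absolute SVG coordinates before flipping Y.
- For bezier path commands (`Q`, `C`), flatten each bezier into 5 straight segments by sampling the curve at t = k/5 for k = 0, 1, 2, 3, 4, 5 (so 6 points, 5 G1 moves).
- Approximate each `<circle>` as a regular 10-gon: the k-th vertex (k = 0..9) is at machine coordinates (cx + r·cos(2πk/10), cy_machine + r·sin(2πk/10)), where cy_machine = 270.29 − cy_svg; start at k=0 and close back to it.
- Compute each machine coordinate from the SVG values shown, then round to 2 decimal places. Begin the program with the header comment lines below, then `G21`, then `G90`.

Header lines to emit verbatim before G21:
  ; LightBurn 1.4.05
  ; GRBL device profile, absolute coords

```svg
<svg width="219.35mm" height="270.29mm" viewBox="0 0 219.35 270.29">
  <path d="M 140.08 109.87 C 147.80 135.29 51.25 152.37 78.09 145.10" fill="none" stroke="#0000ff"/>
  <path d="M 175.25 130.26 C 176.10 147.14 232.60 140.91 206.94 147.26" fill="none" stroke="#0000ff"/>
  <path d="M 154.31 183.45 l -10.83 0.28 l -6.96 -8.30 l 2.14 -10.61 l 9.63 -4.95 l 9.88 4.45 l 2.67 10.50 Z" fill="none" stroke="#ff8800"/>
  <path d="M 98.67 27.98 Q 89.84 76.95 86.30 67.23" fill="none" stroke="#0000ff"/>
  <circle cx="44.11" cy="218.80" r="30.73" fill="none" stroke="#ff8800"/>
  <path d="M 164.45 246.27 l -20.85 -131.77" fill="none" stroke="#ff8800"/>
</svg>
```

; LightBurn 1.4.05
; GRBL device profile, absolute coords
G21
G90
G0 X140.08 Y160.42
M3 S550
G01 X134.02 Y146.30 F1714
G01 X113.86 Y134.94 F1714
G01 X90.54 Y127.13 F1714
G01 X74.97 Y123.62 F1714
G01 X78.09 Y125.19 F1714
M5
G0 X175.25 Y140.03
M3 S550
G01 X181.34 Y132.39 F1714
G01 X194.16 Y128.58 F1714
G01 X207.12 Y126.90 F1714
G01 X213.58 Y125.62 F1714
G01 X206.94 Y123.03 F1714
M5
G0 X154.31 Y86.84
M3 S292
G01 X143.48 Y86.56 F2929
G01 X136.52 Y94.86 F2929
G01 X138.66 Y105.47 F2929
G01 X148.29 Y110.42 F2929
G01 X158.17 Y105.97 F2929
G01 X160.84 Y95.47 F2929
G01 X154.31 Y86.84 F2929
M5
G0 X98.67 Y242.31
M3 S550
G01 X95.35 Y225.07 F1714
G01 X92.45 Y212.52 F1714
G01 X89.98 Y204.67 F1714
G01 X87.93 Y201.52 F1714
G01 X86.30 Y203.06 F1714
M5
G0 X74.84 Y51.49
M3 S292
G01 X68.97 Y69.55 F2929
G01 X53.61 Y80.72 F2929
G01 X34.61 Y80.72 F2929
G01 X19.25 Y69.55 F2929
G01 X13.38 Y51.49 F2929
G01 X19.25 Y33.43 F2929
G01 X34.61 Y22.26 F2929
G01 X53.61 Y22.26 F2929
G01 X68.97 Y33.43 F2929
G01 X74.84 Y51.49 F2929
M5
G0 X164.45 Y24.02
M3 S292
G01 X143.60 Y155.79 F2929
M5

viewBox `0 0 219.35 270.29` with mm width/height → 1 unit = 1 mm. Flip: y_m = 270.29 − y_svg.

**Shape 1** — `<path>` cubic bezier, stroke `#0000ff` → score (S550, F1714). Control points (SVG): P0=(140.08,109.87), P1=(147.80,135.29), P2=(51.25,152.37), P3=(78.09,145.10); sampled at t=k/5. Machine vertices: (140.08,160.42) → (134.02,146.30) → (113.86,134.94) → (90.54,127.13) → (74.97,123.62) → (78.09,125.19). Open path.

**Shape 2** — `<path>` cubic bezier, stroke `#0000ff` → score (S550, F1714). Control points (SVG): P0=(175.25,130.26), P1=(176.10,147.14), P2=(232.60,140.91), P3=(206.94,147.26); sampled at t=k/5. Machine vertices: (175.25,140.03) → (181.34,132.39) → (194.16,128.58) → (207.12,126.90) → (213.58,125.62) → (206.94,123.03). Open path.

**Shape 3** — `<path>` regular polygon, stroke `#ff8800` → engrave (S292, F2929). Machine vertices: (154.31,86.84) → (143.48,86.56) → (136.52,94.86) → (138.66,105.47) → (148.29,110.42) → (158.17,105.97) → (160.84,95.47) → (154.31,86.84). Closed: final G1 returns to the first vertex.

**Shape 4** — `<path>` quadratic bezier, stroke `#0000ff` → score (S550, F1714). Control points (SVG): P0=(98.67,27.98), P1=(89.84,76.95), P2=(86.30,67.23); sampled at t=k/5. Machine vertices: (98.67,242.31) → (95.35,225.07) → (92.45,212.52) → (89.98,204.67) → (87.93,201.52) → (86.30,203.06). Open path.

**Shape 5** — `<circle>` circle, stroke `#ff8800` → engrave (S292, F2929). Machine vertices: (74.84,51.49) → (68.97,69.55) → (53.61,80.72) → (34.61,80.72) → (19.25,69.55) → (13.38,51.49) → (19.25,33.43) → (34.61,22.26) → (53.61,22.26) → (68.97,33.43) → (74.84,51.49). Closed: final G1 returns to the first vertex.

**Shape 6** — `<path>` line segment, stroke `#ff8800` → engrave (S292, F2929). Machine vertices: (164.45,24.02) → (143.60,155.79). Open path.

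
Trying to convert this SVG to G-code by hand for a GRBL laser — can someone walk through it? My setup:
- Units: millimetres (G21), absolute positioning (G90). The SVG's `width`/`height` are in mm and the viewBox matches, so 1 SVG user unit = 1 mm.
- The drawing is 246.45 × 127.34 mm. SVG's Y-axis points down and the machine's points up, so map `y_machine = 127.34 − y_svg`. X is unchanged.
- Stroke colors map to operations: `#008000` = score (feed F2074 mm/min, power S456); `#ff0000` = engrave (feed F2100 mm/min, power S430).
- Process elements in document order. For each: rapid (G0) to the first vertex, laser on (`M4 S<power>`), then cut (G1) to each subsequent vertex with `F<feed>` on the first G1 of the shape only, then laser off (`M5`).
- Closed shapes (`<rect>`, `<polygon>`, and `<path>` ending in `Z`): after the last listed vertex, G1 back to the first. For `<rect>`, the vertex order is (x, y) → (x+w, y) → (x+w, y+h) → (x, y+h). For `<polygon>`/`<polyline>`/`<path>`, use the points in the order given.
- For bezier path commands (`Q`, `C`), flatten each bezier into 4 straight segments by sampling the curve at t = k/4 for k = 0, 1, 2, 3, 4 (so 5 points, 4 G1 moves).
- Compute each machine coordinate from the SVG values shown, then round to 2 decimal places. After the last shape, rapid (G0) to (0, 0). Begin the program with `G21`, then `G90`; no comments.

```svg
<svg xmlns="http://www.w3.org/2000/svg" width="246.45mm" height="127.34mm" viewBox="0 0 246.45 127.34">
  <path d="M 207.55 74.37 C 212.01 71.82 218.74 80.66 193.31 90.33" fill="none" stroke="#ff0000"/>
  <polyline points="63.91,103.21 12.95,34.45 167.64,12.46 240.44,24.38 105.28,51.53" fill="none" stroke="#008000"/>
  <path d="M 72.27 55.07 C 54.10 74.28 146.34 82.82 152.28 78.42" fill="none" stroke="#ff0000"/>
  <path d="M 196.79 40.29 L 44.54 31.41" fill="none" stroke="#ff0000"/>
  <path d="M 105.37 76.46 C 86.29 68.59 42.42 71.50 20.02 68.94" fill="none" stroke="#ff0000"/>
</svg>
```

G21
G90
G0 X207.55 Y52.97
M4 S430
G1 X210.78 Y52.91 F2100
G1 X211.64 Y49.57
G1 X206.89 Y43.94
G1 X193.31 Y37.01
M5
G0 X63.91 Y24.13
M4 S456
G1 X12.95 Y92.89 F2074
G1 X167.64 Y114.88
G1 X240.44 Y102.96
G1 X105.28 Y75.81
M5
G0 X72.27 Y72.27
M4 S430
G1 X76.27 Y59.90 F2100
G1 X103.23 Y51.74
G1 X134.72 Y48.01
G1 X152.28 Y48.92
M5
G0 X196.79 Y87.05
M4 S430
G1 X44.54 Y95.93 F2100
M5
G0 X105.37 Y50.88
M4 S430
G1 X87.13 Y55.02 F2100
G1 X63.94 Y56.63
G1 X40.12 Y57.25
G1 X20.02 Y58.40
M5
G0 X0.00 Y0.00

1 u = 1 mm; y_m = 127.34 − y.

[1] `<path>` cubic bezier, #ff0000→engrave S430 F2100: (207.55,52.97) → (210.78,52.91) → (211.64,49.57) → (206.89,43.94) → (193.31,37.01)

[2] `<polyline>` open polyline, #008000→score S456 F2074: (63.91,24.13) → (12.95,92.89) → (167.64,114.88) → (240.44,102.96) → (105.28,75.81)

[3] `<path>` cubic bezier, #ff0000→engrave S430 F2100: (72.27,72.27) → (76.27,59.90) → (103.23,51.74) → (134.72,48.01) → (152.28,48.92)

[4] `<path>` line segment, #ff0000→engrave S430 F2100: (196.79,87.05) → (44.54,95.93)

[5] `<path>` cubic bezier, #ff0000→engrave S430 F2100: (105.37,50.88) → (87.13,55.02) → (63.94,56.63) → (40.12,57.25) → (20.02,58.40)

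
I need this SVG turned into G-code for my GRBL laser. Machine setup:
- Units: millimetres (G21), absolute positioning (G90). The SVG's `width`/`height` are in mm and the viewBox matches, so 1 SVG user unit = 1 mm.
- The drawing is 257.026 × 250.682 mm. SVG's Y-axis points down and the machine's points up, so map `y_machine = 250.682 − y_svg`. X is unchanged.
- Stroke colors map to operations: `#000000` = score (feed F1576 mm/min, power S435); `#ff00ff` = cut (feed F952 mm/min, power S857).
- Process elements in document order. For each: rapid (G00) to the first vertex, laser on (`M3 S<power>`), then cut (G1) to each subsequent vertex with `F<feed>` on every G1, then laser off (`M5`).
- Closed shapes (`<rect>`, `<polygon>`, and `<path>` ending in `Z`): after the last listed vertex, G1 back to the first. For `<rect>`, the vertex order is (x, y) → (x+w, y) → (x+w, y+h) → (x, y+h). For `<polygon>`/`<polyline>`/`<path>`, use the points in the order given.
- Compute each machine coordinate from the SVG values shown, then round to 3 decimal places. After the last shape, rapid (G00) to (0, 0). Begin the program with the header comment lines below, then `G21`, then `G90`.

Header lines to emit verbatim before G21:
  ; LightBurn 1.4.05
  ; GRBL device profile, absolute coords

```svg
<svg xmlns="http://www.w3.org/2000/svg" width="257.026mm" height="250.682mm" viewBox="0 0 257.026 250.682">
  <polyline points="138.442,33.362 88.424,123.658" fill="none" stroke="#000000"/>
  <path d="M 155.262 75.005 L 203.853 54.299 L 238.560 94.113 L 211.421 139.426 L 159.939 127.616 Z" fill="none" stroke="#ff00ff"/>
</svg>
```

viewBox `0 0 257.026 250.682` with mm width/height → 1 unit = 1 mm. Flip: y_m = 250.682 − y_svg.

**Shape 1** — `<polyline>` line segment, stroke `#000000` → score (S435, F1576). Machine vertices: (138.442,217.320) → (88.424,127.024). Open path.

**Shape 2** — `<path>` regular polygon, stroke `#ff00ff` → cut (S857, F952). Machine vertices: (155.262,175.677) → (203.853,196.383) → (238.560,156.569) → (211.421,111.256) → (159.939,123.066) → (155.262,175.677). Closed: final G1 returns to the first vertex.

; LightBurn 1.4.05
; GRBL device profile, absolute coords
G21
G90
G00 X138.442 Y217.320
M3 S435
G1 X88.424 Y127.024 F1576
M5
G00 X155.262 Y175.677
M3 S857
G1 X203.853 Y196.383 F952
G1 X238.560 Y156.569 F952
G1 X211.421 Y111.256 F952
G1 X159.939 Y123.066 F952
G1 X155.262 Y175.677 F952
M5
G00 X0.000 Y0.000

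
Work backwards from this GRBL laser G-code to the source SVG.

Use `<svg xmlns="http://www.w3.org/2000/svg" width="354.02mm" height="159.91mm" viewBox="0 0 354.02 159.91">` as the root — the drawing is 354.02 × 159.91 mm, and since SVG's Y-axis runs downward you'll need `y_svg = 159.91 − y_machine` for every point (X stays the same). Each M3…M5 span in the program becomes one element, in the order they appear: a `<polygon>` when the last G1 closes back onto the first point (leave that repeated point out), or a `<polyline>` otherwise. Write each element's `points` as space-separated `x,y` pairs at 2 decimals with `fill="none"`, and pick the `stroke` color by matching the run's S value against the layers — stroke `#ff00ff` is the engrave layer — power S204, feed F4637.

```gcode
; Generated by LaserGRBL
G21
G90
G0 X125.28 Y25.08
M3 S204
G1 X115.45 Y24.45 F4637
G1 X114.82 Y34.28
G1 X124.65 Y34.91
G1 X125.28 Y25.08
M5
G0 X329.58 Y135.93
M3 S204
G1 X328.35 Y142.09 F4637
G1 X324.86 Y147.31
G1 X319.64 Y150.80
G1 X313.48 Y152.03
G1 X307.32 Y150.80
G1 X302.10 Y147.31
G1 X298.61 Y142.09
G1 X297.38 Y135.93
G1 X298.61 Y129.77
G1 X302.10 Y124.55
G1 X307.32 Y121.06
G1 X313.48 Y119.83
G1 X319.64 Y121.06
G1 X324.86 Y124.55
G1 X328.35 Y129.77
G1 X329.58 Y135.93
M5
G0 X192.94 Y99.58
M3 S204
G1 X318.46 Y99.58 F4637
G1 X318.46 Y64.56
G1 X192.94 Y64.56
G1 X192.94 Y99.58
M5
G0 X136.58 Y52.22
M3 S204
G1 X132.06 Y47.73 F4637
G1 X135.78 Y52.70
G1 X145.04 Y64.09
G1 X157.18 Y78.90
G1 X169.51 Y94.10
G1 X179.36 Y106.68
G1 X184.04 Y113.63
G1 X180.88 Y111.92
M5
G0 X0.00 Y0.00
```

Machine Y-up, SVG Y-down with viewBox height 159.91, so y_svg = 159.91 − y_machine; X carries over. Every run uses S204, so all elements get stroke `#ff00ff` (engrave).

Run 1: The run returns to its start, so emit a `<polygon>` with points (Y-flipped): 125.28,134.83 115.45,135.46 114.82,125.63 124.65,125.00.

Run 2: The run returns to its start, so emit a `<polygon>` with points (Y-flipped): 329.58,23.98 328.35,17.82 324.86,12.60 319.64,9.11 313.48,7.88 307.32,9.11 302.10,12.60 298.61,17.82 297.38,23.98 298.61,30.14 302.10,35.36 307.32,38.85 313.48,40.08 319.64,38.85 324.86,35.36 328.35,30.14.

Run 3: The run returns to its start, so emit a `<polygon>` with points (Y-flipped): 192.94,60.33 318.46,60.33 318.46,95.35 192.94,95.35.

Run 4: The run is open, so emit a `<polyline>` with points (Y-flipped): 136.58,107.69 132.06,112.18 135.78,107.21 145.04,95.82 157.18,81.01 169.51,65.81 179.36,53.23 184.04,46.28 180.88,47.99.

<svg xmlns="http://www.w3.org/2000/svg" width="354.02mm" height="159.91mm" viewBox="0 0 354.02 159.91">
  <polygon points="125.28,134.83 115.45,135.46 114.82,125.63 124.65,125.00" fill="none" stroke="#ff00ff"/>
  <polygon points="329.58,23.98 328.35,17.82 324.86,12.60 319.64,9.11 313.48,7.88 307.32,9.11 302.10,12.60 298.61,17.82 297.38,23.98 298.61,30.14 302.10,35.36 307.32,38.85 313.48,40.08 319.64,38.85 324.86,35.36 328.35,30.14" fill="none" stroke="#ff00ff"/>
  <polygon points="192.94,60.33 318.46,60.33 318.46,95.35 192.94,95.35" fill="none" stroke="#ff00ff"/>
  <polyline points="136.58,107.69 132.06,112.18 135.78,107.21 145.04,95.82 157.18,81.01 169.51,65.81 179.36,53.23 184.04,46.28 180.88,47.99" fill="none" stroke="#ff00ff"/>
</svg>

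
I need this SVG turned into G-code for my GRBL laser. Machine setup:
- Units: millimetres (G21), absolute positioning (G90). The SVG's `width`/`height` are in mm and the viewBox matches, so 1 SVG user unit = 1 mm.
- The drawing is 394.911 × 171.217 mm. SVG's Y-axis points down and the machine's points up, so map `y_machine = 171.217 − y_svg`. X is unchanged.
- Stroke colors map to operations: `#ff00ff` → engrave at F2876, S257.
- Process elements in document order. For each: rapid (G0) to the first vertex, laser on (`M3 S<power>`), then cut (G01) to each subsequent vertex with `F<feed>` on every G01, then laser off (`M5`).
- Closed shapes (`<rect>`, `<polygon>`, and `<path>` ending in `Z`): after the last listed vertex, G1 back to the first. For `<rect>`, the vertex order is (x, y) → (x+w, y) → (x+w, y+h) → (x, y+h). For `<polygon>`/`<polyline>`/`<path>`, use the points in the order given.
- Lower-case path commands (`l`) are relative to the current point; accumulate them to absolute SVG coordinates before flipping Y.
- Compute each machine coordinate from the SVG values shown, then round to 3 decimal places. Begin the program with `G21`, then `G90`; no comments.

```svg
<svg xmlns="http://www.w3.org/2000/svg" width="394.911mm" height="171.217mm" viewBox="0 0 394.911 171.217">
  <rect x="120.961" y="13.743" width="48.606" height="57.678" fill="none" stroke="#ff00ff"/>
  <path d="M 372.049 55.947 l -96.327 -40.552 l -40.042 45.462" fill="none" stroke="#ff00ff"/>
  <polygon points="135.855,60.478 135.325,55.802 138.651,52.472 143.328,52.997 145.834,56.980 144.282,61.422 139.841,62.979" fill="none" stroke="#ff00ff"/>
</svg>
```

G21
G90
G0 X120.961 Y157.474
M3 S257
G01 X169.567 Y157.474 F2876
G01 X169.567 Y99.796 F2876
G01 X120.961 Y99.796 F2876
G01 X120.961 Y157.474 F2876
M5
G0 X372.049 Y115.270
M3 S257
G01 X275.722 Y155.822 F2876
G01 X235.680 Y110.360 F2876
M5
G0 X135.855 Y110.739
M3 S257
G01 X135.325 Y115.415 F2876
G01 X138.651 Y118.745 F2876
G01 X143.328 Y118.220 F2876
G01 X145.834 Y114.237 F2876
G01 X144.282 Y109.795 F2876
G01 X139.841 Y108.238 F2876
G01 X135.855 Y110.739 F2876
M5

1 u = 1 mm; y_m = 171.217 − y.

[1] `<rect>` rectangle, #ff00ff→engrave S257 F2876: (120.961,157.474) → (169.567,157.474) → (169.567,99.796) → (120.961,99.796) → (120.961,157.474) (closed)

[2] `<path>` open polyline, #ff00ff→engrave S257 F2876: (372.049,115.270) → (275.722,155.822) → (235.680,110.360)

[3] `<polygon>` regular polygon, #ff00ff→engrave S257 F2876: (135.855,110.739) → (135.325,115.415) → (138.651,118.745) → (143.328,118.220) → (145.834,114.237) → (144.282,109.795) → (139.841,108.238) → (135.855,110.739) (closed)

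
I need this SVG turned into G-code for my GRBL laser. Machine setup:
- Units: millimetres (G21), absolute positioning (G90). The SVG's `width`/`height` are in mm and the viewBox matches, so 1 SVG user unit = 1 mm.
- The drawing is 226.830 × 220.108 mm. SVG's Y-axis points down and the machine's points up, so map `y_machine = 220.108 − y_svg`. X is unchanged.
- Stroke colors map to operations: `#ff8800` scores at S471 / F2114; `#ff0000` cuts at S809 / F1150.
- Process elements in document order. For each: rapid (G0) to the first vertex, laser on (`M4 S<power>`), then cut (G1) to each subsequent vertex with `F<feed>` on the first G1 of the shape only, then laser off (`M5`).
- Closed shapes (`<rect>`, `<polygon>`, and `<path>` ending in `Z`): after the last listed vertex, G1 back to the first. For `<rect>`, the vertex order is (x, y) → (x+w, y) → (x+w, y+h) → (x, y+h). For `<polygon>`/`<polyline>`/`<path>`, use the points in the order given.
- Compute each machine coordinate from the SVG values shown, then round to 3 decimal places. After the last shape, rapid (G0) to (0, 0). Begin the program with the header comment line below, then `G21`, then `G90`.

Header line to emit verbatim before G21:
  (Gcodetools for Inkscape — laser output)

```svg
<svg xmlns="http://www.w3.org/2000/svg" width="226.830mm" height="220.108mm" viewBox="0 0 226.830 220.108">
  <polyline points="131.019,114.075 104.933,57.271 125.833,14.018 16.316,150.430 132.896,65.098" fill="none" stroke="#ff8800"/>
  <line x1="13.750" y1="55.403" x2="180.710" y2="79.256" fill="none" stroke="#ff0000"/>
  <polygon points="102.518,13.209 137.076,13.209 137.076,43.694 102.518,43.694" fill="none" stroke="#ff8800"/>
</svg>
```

Since the viewBox matches the mm dimensions, user units are millimetres directly. The only transform is the Y-flip y_m = 220.108 − y_svg.

Shape 1 is a open polyline drawn with `<polyline>`. Its stroke #ff8800 means score at S471, F2114. After flipping Y the toolpath is (131.019,106.033) → (104.933,162.837) → (125.833,206.090) → (16.316,69.678) → (132.896,155.010).

Shape 2 is a line segment drawn with `<line>`. Its stroke #ff0000 means cut at S809, F1150. After flipping Y the toolpath is (13.750,164.705) → (180.710,140.852).

Shape 3 is a rectangle drawn with `<polygon>`. Its stroke #ff8800 means score at S471, F2114. After flipping Y the toolpath is (102.518,206.899) → (137.076,206.899) → (137.076,176.414) → (102.518,176.414) → (102.518,206.899), returning to the start.

(Gcodetools for Inkscape — laser output)
G21
G90
G0 X131.019 Y106.033
M4 S471
G1 X104.933 Y162.837 F2114
G1 X125.833 Y206.090
G1 X16.316 Y69.678
G1 X132.896 Y155.010
M5
G0 X13.750 Y164.705
M4 S809
G1 X180.710 Y140.852 F1150
M5
G0 X102.518 Y206.899
M4 S471
G1 X137.076 Y206.899 F2114
G1 X137.076 Y176.414
G1 X102.518 Y176.414
G1 X102.518 Y206.899
M5
G0 X0.000 Y0.000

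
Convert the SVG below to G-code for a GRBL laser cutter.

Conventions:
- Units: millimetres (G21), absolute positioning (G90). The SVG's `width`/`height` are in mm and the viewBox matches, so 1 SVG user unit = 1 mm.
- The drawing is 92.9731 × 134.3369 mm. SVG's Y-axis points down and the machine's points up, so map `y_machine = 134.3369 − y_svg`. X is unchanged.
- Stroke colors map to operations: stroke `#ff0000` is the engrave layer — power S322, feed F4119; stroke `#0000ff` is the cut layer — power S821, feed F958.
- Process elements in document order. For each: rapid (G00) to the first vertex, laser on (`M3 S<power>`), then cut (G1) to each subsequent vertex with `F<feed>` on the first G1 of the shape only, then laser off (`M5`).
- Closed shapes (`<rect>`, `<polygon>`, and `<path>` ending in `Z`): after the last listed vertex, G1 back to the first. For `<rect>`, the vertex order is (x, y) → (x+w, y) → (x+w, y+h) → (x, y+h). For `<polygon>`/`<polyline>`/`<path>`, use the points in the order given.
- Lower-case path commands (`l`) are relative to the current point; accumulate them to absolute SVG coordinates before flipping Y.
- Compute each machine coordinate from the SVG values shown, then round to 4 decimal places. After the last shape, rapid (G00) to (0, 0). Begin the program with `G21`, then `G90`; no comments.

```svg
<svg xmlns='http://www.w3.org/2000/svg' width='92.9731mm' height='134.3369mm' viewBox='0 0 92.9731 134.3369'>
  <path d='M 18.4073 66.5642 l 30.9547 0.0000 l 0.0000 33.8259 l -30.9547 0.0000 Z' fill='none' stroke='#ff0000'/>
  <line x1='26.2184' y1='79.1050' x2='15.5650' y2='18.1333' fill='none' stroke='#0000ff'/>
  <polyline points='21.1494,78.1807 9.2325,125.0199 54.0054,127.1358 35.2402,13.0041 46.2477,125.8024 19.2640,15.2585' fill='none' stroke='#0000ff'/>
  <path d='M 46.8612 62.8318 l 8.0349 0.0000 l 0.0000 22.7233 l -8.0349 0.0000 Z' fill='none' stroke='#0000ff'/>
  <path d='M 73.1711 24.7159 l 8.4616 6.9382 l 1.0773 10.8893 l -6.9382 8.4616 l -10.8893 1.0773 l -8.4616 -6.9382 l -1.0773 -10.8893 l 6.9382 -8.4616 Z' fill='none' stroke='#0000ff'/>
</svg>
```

Since the viewBox matches the mm dimensions, user units are millimetres directly. The only transform is the Y-flip y_m = 134.3369 − y_svg.

Shape 1 is a rectangle drawn with `<path>`. Its stroke #ff0000 means engrave at S322, F4119. After flipping Y the toolpath is (18.4073,67.7727) → (49.3620,67.7727) → (49.3620,33.9468) → (18.4073,33.9468) → (18.4073,67.7727), returning to the start.

Shape 2 is a line segment drawn with `<line>`. Its stroke #0000ff means cut at S821, F958. After flipping Y the toolpath is (26.2184,55.2319) → (15.5650,116.2036).

Shape 3 is a open polyline drawn with `<polyline>`. Its stroke #0000ff means cut at S821, F958. After flipping Y the toolpath is (21.1494,56.1562) → (9.2325,9.3170) → (54.0054,7.2011) → (35.2402,121.3328) → (46.2477,8.5345) → (19.2640,119.0784).

Shape 4 is a rectangle drawn with `<path>`. Its stroke #0000ff means cut at S821, F958. After flipping Y the toolpath is (46.8612,71.5051) → (54.8961,71.5051) → (54.8961,48.7818) → (46.8612,48.7818) → (46.8612,71.5051), returning to the start.

Shape 5 is a regular polygon drawn with `<path>`. Its stroke #0000ff means cut at S821, F958. After flipping Y the toolpath is (73.1711,109.6210) → (81.6327,102.6828) → (82.7100,91.7935) → (75.7718,83.3319) → (64.8825,82.2546) → (56.4209,89.1928) → (55.3436,100.0821) → (62.2818,108.5437) → (73.1711,109.6210), returning to the start.

G21
G90
G00 X18.4073 Y67.7727
M3 S322
G1 X49.3620 Y67.7727 F4119
G1 X49.3620 Y33.9468
G1 X18.4073 Y33.9468
G1 X18.4073 Y67.7727
M5
G00 X26.2184 Y55.2319
M3 S821
G1 X15.5650 Y116.2036 F958
M5
G00 X21.1494 Y56.1562
M3 S821
G1 X9.2325 Y9.3170 F958
G1 X54.0054 Y7.2011
G1 X35.2402 Y121.3328
G1 X46.2477 Y8.5345
G1 X19.2640 Y119.0784
M5
G00 X46.8612 Y71.5051
M3 S821
G1 X54.8961 Y71.5051 F958
G1 X54.8961 Y48.7818
G1 X46.8612 Y48.7818
G1 X46.8612 Y71.5051
M5
G00 X73.1711 Y109.6210
M3 S821
G1 X81.6327 Y102.6828 F958
G1 X82.7100 Y91.7935
G1 X75.7718 Y83.3319
G1 X64.8825 Y82.2546
G1 X56.4209 Y89.1928
G1 X55.3436 Y100.0821
G1 X62.2818 Y108.5437
G1 X73.1711 Y109.6210
M5
G00 X0.0000 Y0.0000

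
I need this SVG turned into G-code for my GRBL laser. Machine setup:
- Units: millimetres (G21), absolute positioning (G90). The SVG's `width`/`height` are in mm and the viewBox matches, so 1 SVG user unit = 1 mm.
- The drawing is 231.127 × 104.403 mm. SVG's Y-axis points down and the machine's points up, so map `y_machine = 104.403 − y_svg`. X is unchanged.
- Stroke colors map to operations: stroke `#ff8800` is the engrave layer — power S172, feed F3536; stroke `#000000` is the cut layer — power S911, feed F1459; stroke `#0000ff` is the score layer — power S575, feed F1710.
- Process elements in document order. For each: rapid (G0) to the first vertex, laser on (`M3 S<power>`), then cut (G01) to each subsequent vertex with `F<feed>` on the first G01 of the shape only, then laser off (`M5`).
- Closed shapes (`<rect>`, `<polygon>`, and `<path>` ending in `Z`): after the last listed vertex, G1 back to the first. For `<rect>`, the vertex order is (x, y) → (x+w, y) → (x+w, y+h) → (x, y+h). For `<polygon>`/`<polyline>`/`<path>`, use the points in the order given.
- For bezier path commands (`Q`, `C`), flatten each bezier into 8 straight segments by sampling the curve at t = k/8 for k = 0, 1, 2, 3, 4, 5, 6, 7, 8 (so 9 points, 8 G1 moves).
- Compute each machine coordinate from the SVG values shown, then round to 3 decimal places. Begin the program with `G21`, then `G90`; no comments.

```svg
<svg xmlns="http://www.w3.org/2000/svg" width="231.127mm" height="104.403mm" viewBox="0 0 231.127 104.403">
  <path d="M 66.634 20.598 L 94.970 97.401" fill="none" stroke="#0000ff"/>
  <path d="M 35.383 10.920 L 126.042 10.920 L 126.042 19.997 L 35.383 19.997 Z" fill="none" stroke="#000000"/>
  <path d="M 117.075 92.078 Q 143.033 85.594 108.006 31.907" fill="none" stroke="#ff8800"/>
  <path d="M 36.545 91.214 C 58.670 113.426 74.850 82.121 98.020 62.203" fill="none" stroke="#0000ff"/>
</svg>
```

viewBox `0 0 231.127 104.403` with mm width/height → 1 unit = 1 mm. Flip: y_m = 104.403 − y_svg.

**Shape 1** — `<path>` line segment, stroke `#0000ff` → score (S575, F1710). Machine vertices: (66.634,83.805) → (94.970,7.002). Open path.

**Shape 2** — `<path>` rectangle, stroke `#000000` → cut (S911, F1459). Machine vertices: (35.383,93.483) → (126.042,93.483) → (126.042,84.406) → (35.383,84.406) → (35.383,93.483). Closed: final G1 returns to the first vertex.

**Shape 3** — `<path>` quadratic bezier, stroke `#ff8800` → engrave (S172, F3536). Control points (SVG): P0=(117.075,92.078), P1=(143.033,85.594), P2=(108.006,31.907); sampled at t=k/8. Machine vertices: (117.075,12.325) → (122.612,14.684) → (126.242,18.517) → (127.967,23.826) → (127.787,30.610) → (125.700,38.869) → (121.708,48.603) → (115.810,59.812) → (108.006,72.496). Open path.

**Shape 4** — `<path>` cubic bezier, stroke `#0000ff` → score (S575, F1710). Control points (SVG): P0=(36.545,91.214), P1=(58.670,113.426), P2=(74.850,82.121), P3=(98.020,62.203); sampled at t=k/8. Machine vertices: (36.545,13.189) → (44.588,7.241) → (52.226,5.550) → (59.610,7.355) → (66.891,11.896) → (74.221,18.411) → (81.751,26.141) → (89.634,34.324) → (98.020,42.200). Open path.

G21
G90
G0 X66.634 Y83.805
M3 S575
G01 X94.970 Y7.002 F1710
M5
G0 X35.383 Y93.483
M3 S911
G01 X126.042 Y93.483 F1459
G01 X126.042 Y84.406
G01 X35.383 Y84.406
G01 X35.383 Y93.483
M5
G0 X117.075 Y12.325
M3 S172
G01 X122.612 Y14.684 F3536
G01 X126.242 Y18.517
G01 X127.967 Y23.826
G01 X127.787 Y30.610
G01 X125.700 Y38.869
G01 X121.708 Y48.603
G01 X115.810 Y59.812
G01 X108.006 Y72.496
M5
G0 X36.545 Y13.189
M3 S575
G01 X44.588 Y7.241 F1710
G01 X52.226 Y5.550
G01 X59.610 Y7.355
G01 X66.891 Y11.896
G01 X74.221 Y18.411
G01 X81.751 Y26.141
G01 X89.634 Y34.324
G01 X98.020 Y42.200
M5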